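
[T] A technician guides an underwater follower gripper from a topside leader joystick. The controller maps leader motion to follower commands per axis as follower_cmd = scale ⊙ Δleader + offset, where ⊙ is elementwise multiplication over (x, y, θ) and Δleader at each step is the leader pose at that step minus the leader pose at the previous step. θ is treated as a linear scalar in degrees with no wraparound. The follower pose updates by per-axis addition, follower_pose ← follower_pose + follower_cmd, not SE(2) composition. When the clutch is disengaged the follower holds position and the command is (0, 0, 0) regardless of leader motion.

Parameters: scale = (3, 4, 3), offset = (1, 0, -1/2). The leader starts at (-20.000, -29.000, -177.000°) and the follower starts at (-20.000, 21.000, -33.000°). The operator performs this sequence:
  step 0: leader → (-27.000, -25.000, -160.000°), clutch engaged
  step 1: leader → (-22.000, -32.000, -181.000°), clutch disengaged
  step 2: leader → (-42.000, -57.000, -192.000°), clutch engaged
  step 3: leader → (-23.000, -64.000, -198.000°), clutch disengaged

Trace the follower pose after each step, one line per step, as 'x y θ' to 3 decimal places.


step 0: Δleader=(-7.000, 4.000, 17.000°), engaged; cmd=(-20.000, 16.000, 50.500°) → follower=(-40.000, 37.000, 17.500°)
step 1: Δleader=(5.000, -7.000, -21.000°), disengaged; cmd=(0,0,0) → follower holds at (-40.000, 37.000, 17.500°)
step 2: Δleader=(-20.000, -25.000, -11.000°), engaged; cmd=(-59.000, -100.000, -33.500°) → follower=(-99.000, -63.000, -16.000°)
step 3: Δleader=(19.000, -7.000, -6.000°), disengaged; cmd=(0,0,0) → follower holds at (-99.000, -63.000, -16.000°)

-40.000 37.000 17.500
-40.000 37.000 17.500
-99.000 -63.000 -16.000
-99.000 -63.000 -16.000


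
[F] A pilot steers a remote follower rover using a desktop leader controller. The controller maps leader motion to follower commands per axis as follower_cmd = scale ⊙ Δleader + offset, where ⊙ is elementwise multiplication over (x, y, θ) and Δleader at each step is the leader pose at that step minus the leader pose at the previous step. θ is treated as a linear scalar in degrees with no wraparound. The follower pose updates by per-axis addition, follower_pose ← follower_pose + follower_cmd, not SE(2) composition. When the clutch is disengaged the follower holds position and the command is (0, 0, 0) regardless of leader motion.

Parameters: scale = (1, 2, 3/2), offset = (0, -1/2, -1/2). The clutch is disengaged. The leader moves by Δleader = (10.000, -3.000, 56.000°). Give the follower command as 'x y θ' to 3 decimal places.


clutch disengaged → follower holds; cmd = (0, 0, 0)

0.000 0.000 0.000


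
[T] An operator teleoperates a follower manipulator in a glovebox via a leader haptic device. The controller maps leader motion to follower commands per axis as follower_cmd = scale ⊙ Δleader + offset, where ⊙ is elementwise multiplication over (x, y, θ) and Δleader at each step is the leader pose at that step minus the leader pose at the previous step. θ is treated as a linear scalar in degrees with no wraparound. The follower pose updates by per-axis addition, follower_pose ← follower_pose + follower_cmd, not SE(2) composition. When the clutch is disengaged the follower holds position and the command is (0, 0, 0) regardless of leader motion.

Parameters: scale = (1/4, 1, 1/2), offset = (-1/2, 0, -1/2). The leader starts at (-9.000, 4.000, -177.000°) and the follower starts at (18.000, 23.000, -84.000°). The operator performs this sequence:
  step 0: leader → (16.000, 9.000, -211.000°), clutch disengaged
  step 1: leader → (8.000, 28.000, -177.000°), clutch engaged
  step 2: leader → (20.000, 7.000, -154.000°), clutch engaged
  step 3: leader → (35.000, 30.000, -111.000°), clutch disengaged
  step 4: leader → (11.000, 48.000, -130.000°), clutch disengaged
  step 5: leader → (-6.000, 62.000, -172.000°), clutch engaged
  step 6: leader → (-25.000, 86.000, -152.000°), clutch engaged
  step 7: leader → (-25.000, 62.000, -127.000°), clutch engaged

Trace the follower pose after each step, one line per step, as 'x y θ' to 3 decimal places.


18.000 23.000 -84.000
15.500 42.000 -67.500
18.000 21.000 -56.500
18.000 21.000 -56.500
18.000 21.000 -56.500
13.250 35.000 -78.000
8.000 59.000 -68.500
7.500 35.000 -56.500

step 0: Δleader=(25.000, 5.000, -34.000°), disengaged; cmd=(0,0,0) → follower holds at (18.000, 23.000, -84.000°)
step 1: Δleader=(-8.000, 19.000, 34.000°), engaged; cmd=(-2.500, 19.000, 16.500°) → follower=(15.500, 42.000, -67.500°)
step 2: Δleader=(12.000, -21.000, 23.000°), engaged; cmd=(2.500, -21.000, 11.000°) → follower=(18.000, 21.000, -56.500°)
step 3: Δleader=(15.000, 23.000, 43.000°), disengaged; cmd=(0,0,0) → follower holds at (18.000, 21.000, -56.500°)
step 4: Δleader=(-24.000, 18.000, -19.000°), disengaged; cmd=(0,0,0) → follower holds at (18.000, 21.000, -56.500°)
step 5: Δleader=(-17.000, 14.000, -42.000°), engaged; cmd=(-4.750, 14.000, -21.500°) → follower=(13.250, 35.000, -78.000°)
step 6: Δleader=(-19.000, 24.000, 20.000°), engaged; cmd=(-5.250, 24.000, 9.500°) → follower=(8.000, 59.000, -68.500°)
step 7: Δleader=(0.000, -24.000, 25.000°), engaged; cmd=(-0.500, -24.000, 12.000°) → follower=(7.500, 35.000, -56.500°)


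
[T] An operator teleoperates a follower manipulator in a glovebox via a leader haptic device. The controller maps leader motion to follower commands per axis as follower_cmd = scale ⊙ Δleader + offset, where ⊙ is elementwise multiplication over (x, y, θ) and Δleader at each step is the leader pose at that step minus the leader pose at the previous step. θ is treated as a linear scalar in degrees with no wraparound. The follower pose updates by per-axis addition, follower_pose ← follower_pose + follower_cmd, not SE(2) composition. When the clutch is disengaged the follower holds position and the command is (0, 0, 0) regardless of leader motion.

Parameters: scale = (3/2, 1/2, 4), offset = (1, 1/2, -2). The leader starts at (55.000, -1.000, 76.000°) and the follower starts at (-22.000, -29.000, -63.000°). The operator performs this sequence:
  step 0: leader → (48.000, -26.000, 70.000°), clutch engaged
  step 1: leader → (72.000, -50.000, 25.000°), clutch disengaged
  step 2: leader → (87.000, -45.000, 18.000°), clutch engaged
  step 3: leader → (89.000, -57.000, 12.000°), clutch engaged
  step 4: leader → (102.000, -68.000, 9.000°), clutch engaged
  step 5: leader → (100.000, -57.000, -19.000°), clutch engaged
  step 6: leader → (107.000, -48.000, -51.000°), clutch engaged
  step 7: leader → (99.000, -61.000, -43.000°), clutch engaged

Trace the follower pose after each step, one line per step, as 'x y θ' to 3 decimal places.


step 0: Δleader=(-7.000, -25.000, -6.000°), engaged; cmd=(-9.500, -12.000, -26.000°) → follower=(-31.500, -41.000, -89.000°)
step 1: Δleader=(24.000, -24.000, -45.000°), disengaged; cmd=(0,0,0) → follower holds at (-31.500, -41.000, -89.000°)
step 2: Δleader=(15.000, 5.000, -7.000°), engaged; cmd=(23.500, 3.000, -30.000°) → follower=(-8.000, -38.000, -119.000°)
step 3: Δleader=(2.000, -12.000, -6.000°), engaged; cmd=(4.000, -5.500, -26.000°) → follower=(-4.000, -43.500, -145.000°)
step 4: Δleader=(13.000, -11.000, -3.000°), engaged; cmd=(20.500, -5.000, -14.000°) → follower=(16.500, -48.500, -159.000°)
step 5: Δleader=(-2.000, 11.000, -28.000°), engaged; cmd=(-2.000, 6.000, -114.000°) → follower=(14.500, -42.500, -273.000°)
step 6: Δleader=(7.000, 9.000, -32.000°), engaged; cmd=(11.500, 5.000, -130.000°) → follower=(26.000, -37.500, -403.000°)
step 7: Δleader=(-8.000, -13.000, 8.000°), engaged; cmd=(-11.000, -6.000, 30.000°) → follower=(15.000, -43.500, -373.000°)

-31.500 -41.000 -89.000
-31.500 -41.000 -89.000
-8.000 -38.000 -119.000
-4.000 -43.500 -145.000
16.500 -48.500 -159.000
14.500 -42.500 -273.000
26.000 -37.500 -403.000
15.000 -43.500 -373.000


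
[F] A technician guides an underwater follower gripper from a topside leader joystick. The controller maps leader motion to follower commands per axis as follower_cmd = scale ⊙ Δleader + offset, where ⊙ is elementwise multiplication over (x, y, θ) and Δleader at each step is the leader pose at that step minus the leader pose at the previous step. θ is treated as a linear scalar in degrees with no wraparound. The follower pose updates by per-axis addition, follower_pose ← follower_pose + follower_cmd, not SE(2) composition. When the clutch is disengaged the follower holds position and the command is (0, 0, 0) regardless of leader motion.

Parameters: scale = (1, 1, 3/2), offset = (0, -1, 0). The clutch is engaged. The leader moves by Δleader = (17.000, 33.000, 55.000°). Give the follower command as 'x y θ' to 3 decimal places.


17.000 32.000 82.500

axis x: 1·17.000 + 0 = 17.000
axis y: 1·33.000 + -1 = 32.000
axis θ: 3/2·55.000 + 0 = 82.500


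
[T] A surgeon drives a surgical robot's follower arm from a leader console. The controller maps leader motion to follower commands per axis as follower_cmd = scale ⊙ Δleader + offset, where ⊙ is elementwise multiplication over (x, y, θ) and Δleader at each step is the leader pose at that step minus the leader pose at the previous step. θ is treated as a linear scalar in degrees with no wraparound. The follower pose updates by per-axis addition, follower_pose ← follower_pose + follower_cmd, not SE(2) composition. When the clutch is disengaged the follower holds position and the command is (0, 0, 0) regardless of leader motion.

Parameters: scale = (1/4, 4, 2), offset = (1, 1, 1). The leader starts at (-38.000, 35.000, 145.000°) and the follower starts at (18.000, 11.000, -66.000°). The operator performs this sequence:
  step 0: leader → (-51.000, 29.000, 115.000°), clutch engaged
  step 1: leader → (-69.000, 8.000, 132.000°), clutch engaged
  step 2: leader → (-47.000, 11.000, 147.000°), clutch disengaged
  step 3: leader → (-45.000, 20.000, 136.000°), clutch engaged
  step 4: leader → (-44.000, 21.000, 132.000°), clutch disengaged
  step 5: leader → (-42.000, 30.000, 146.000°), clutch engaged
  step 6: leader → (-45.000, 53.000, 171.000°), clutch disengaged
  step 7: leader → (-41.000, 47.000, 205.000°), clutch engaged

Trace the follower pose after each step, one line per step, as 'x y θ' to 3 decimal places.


15.750 -12.000 -125.000
12.250 -95.000 -90.000
12.250 -95.000 -90.000
13.750 -58.000 -111.000
13.750 -58.000 -111.000
15.250 -21.000 -82.000
15.250 -21.000 -82.000
17.250 -44.000 -13.000

step 0: Δleader=(-13.000, -6.000, -30.000°), engaged; cmd=(-2.250, -23.000, -59.000°) → follower=(15.750, -12.000, -125.000°)
step 1: Δleader=(-18.000, -21.000, 17.000°), engaged; cmd=(-3.500, -83.000, 35.000°) → follower=(12.250, -95.000, -90.000°)
step 2: Δleader=(22.000, 3.000, 15.000°), disengaged; cmd=(0,0,0) → follower holds at (12.250, -95.000, -90.000°)
step 3: Δleader=(2.000, 9.000, -11.000°), engaged; cmd=(1.500, 37.000, -21.000°) → follower=(13.750, -58.000, -111.000°)
step 4: Δleader=(1.000, 1.000, -4.000°), disengaged; cmd=(0,0,0) → follower holds at (13.750, -58.000, -111.000°)
step 5: Δleader=(2.000, 9.000, 14.000°), engaged; cmd=(1.500, 37.000, 29.000°) → follower=(15.250, -21.000, -82.000°)
step 6: Δleader=(-3.000, 23.000, 25.000°), disengaged; cmd=(0,0,0) → follower holds at (15.250, -21.000, -82.000°)
step 7: Δleader=(4.000, -6.000, 34.000°), engaged; cmd=(2.000, -23.000, 69.000°) → follower=(17.250, -44.000, -13.000°)


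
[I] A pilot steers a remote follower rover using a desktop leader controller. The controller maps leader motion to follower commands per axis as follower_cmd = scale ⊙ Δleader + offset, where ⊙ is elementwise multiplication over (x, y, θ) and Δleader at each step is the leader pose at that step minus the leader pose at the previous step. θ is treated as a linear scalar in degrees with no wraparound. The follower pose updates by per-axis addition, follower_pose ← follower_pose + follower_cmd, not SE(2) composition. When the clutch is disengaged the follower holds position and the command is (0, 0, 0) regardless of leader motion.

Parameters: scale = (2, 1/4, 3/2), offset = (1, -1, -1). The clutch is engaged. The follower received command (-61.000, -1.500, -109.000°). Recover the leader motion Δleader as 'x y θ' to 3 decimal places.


axis x: (-61.000 − 1) / (2) = -31.000
axis y: (-1.500 − -1) / (1/4) = -2.000
axis θ: (-109.000 − -1) / (3/2) = -72.000

-31.000 -2.000 -72.000


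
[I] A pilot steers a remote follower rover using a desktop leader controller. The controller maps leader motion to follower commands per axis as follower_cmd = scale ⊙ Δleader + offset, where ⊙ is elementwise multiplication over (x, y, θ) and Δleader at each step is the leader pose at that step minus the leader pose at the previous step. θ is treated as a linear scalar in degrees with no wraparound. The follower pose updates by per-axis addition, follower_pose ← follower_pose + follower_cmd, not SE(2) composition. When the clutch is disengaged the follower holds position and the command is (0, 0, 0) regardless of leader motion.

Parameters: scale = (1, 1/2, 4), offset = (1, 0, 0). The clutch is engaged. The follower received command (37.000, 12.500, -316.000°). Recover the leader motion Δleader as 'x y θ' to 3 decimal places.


36.000 25.000 -79.000

axis x: (37.000 − 1) / (1) = 36.000
axis y: (12.500 − 0) / (1/2) = 25.000
axis θ: (-316.000 − 0) / (4) = -79.000


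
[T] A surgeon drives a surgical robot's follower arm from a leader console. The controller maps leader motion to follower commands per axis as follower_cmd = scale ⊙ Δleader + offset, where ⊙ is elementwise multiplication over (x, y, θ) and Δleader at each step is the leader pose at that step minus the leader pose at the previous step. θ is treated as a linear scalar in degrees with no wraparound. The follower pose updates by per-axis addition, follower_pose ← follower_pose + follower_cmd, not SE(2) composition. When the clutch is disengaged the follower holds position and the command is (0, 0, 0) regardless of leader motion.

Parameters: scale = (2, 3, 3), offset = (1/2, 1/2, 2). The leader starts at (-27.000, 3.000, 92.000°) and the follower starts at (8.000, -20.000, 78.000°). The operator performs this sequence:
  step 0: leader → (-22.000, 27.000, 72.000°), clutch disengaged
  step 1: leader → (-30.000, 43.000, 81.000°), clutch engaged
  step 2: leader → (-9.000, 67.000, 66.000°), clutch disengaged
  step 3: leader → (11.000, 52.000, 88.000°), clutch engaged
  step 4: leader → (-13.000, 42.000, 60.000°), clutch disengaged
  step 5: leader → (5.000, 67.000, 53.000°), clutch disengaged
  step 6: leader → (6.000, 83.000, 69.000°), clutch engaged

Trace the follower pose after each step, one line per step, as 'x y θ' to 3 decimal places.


8.000 -20.000 78.000
-7.500 28.500 107.000
-7.500 28.500 107.000
33.000 -16.000 175.000
33.000 -16.000 175.000
33.000 -16.000 175.000
35.500 32.500 225.000

step 0: Δleader=(5.000, 24.000, -20.000°), disengaged; cmd=(0,0,0) → follower holds at (8.000, -20.000, 78.000°)
step 1: Δleader=(-8.000, 16.000, 9.000°), engaged; cmd=(-15.500, 48.500, 29.000°) → follower=(-7.500, 28.500, 107.000°)
step 2: Δleader=(21.000, 24.000, -15.000°), disengaged; cmd=(0,0,0) → follower holds at (-7.500, 28.500, 107.000°)
step 3: Δleader=(20.000, -15.000, 22.000°), engaged; cmd=(40.500, -44.500, 68.000°) → follower=(33.000, -16.000, 175.000°)
step 4: Δleader=(-24.000, -10.000, -28.000°), disengaged; cmd=(0,0,0) → follower holds at (33.000, -16.000, 175.000°)
step 5: Δleader=(18.000, 25.000, -7.000°), disengaged; cmd=(0,0,0) → follower holds at (33.000, -16.000, 175.000°)
step 6: Δleader=(1.000, 16.000, 16.000°), engaged; cmd=(2.500, 48.500, 50.000°) → follower=(35.500, 32.500, 225.000°)


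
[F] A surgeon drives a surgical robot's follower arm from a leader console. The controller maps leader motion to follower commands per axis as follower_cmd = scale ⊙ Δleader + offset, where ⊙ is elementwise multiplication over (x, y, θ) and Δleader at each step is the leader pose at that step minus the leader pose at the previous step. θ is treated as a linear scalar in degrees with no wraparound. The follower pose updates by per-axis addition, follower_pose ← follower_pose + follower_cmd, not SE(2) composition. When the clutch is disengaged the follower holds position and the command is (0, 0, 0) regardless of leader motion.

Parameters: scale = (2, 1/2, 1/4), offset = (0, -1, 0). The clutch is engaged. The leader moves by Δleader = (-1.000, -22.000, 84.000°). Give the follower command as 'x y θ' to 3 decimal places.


axis x: 2·-1.000 + 0 = -2.000
axis y: 1/2·-22.000 + -1 = -12.000
axis θ: 1/4·84.000 + 0 = 21.000

-2.000 -12.000 21.000


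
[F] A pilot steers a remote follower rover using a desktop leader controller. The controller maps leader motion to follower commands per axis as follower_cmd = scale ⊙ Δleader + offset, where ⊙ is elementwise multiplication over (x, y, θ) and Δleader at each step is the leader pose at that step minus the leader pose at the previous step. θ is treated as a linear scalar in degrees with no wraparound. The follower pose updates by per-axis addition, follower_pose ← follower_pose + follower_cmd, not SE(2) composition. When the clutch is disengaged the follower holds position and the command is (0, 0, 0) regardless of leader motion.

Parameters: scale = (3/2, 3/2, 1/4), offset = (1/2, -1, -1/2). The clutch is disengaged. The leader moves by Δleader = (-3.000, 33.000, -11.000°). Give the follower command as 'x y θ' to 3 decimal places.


clutch disengaged → follower holds; cmd = (0, 0, 0)

0.000 0.000 0.000


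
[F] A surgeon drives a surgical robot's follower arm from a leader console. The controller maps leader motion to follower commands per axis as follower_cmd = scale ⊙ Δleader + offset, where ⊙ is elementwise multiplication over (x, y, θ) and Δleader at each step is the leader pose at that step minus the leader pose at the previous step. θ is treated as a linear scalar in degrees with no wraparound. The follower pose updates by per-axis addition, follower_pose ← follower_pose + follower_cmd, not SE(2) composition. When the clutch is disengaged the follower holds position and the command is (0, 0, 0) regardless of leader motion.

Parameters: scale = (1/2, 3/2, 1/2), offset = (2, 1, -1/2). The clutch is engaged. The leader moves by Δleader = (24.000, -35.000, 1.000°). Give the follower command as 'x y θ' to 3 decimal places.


14.000 -51.500 0.000

axis x: 1/2·24.000 + 2 = 14.000
axis y: 3/2·-35.000 + 1 = -51.500
axis θ: 1/2·1.000 + -1/2 = 0.000


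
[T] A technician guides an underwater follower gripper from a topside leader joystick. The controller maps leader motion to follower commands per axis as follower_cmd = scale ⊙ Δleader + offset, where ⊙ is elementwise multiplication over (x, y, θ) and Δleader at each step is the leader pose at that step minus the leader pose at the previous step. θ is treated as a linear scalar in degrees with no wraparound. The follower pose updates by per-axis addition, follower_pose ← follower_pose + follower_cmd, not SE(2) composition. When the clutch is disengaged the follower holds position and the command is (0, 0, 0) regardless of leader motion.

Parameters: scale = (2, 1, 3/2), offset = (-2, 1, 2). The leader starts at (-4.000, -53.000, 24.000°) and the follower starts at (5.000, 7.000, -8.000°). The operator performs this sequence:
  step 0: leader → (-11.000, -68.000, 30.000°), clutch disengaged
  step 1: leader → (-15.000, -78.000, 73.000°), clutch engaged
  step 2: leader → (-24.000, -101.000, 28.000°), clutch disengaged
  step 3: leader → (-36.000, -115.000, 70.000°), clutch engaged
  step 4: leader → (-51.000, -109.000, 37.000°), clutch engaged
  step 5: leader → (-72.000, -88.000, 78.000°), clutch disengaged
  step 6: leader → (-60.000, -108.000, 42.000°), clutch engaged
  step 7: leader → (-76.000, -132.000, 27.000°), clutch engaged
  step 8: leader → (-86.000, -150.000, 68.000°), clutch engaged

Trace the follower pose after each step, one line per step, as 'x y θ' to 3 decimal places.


step 0: Δleader=(-7.000, -15.000, 6.000°), disengaged; cmd=(0,0,0) → follower holds at (5.000, 7.000, -8.000°)
step 1: Δleader=(-4.000, -10.000, 43.000°), engaged; cmd=(-10.000, -9.000, 66.500°) → follower=(-5.000, -2.000, 58.500°)
step 2: Δleader=(-9.000, -23.000, -45.000°), disengaged; cmd=(0,0,0) → follower holds at (-5.000, -2.000, 58.500°)
step 3: Δleader=(-12.000, -14.000, 42.000°), engaged; cmd=(-26.000, -13.000, 65.000°) → follower=(-31.000, -15.000, 123.500°)
step 4: Δleader=(-15.000, 6.000, -33.000°), engaged; cmd=(-32.000, 7.000, -47.500°) → follower=(-63.000, -8.000, 76.000°)
step 5: Δleader=(-21.000, 21.000, 41.000°), disengaged; cmd=(0,0,0) → follower holds at (-63.000, -8.000, 76.000°)
step 6: Δleader=(12.000, -20.000, -36.000°), engaged; cmd=(22.000, -19.000, -52.000°) → follower=(-41.000, -27.000, 24.000°)
step 7: Δleader=(-16.000, -24.000, -15.000°), engaged; cmd=(-34.000, -23.000, -20.500°) → follower=(-75.000, -50.000, 3.500°)
step 8: Δleader=(-10.000, -18.000, 41.000°), engaged; cmd=(-22.000, -17.000, 63.500°) → follower=(-97.000, -67.000, 67.000°)

5.000 7.000 -8.000
-5.000 -2.000 58.500
-5.000 -2.000 58.500
-31.000 -15.000 123.500
-63.000 -8.000 76.000
-63.000 -8.000 76.000
-41.000 -27.000 24.000
-75.000 -50.000 3.500
-97.000 -67.000 67.000


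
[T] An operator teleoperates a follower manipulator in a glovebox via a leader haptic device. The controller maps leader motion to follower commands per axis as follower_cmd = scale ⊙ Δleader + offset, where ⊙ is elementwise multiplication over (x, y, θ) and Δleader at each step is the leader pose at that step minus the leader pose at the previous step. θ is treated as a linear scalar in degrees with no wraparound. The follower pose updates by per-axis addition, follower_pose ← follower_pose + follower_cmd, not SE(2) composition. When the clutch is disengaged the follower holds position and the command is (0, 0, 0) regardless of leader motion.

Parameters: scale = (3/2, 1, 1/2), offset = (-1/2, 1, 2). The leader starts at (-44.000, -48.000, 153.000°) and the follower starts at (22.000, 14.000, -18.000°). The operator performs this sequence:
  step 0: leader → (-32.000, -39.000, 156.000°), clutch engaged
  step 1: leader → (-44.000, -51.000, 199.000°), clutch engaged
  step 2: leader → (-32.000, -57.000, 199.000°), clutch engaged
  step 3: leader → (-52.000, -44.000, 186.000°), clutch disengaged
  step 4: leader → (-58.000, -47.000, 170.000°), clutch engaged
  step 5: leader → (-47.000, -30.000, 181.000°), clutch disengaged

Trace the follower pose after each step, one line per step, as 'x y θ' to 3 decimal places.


39.500 24.000 -14.500
21.000 13.000 9.000
38.500 8.000 11.000
38.500 8.000 11.000
29.000 6.000 5.000
29.000 6.000 5.000

step 0: Δleader=(12.000, 9.000, 3.000°), engaged; cmd=(17.500, 10.000, 3.500°) → follower=(39.500, 24.000, -14.500°)
step 1: Δleader=(-12.000, -12.000, 43.000°), engaged; cmd=(-18.500, -11.000, 23.500°) → follower=(21.000, 13.000, 9.000°)
step 2: Δleader=(12.000, -6.000, 0.000°), engaged; cmd=(17.500, -5.000, 2.000°) → follower=(38.500, 8.000, 11.000°)
step 3: Δleader=(-20.000, 13.000, -13.000°), disengaged; cmd=(0,0,0) → follower holds at (38.500, 8.000, 11.000°)
step 4: Δleader=(-6.000, -3.000, -16.000°), engaged; cmd=(-9.500, -2.000, -6.000°) → follower=(29.000, 6.000, 5.000°)
step 5: Δleader=(11.000, 17.000, 11.000°), disengaged; cmd=(0,0,0) → follower holds at (29.000, 6.000, 5.000°)


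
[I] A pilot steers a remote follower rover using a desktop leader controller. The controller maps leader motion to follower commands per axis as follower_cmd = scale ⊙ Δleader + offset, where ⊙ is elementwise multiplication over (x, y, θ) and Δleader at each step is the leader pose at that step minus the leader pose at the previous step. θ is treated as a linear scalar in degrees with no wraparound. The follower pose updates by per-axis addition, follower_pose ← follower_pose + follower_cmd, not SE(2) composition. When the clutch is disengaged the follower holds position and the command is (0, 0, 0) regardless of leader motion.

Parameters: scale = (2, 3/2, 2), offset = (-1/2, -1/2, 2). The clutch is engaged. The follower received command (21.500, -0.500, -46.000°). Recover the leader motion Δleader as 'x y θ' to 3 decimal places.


11.000 0.000 -24.000

axis x: (21.500 − -1/2) / (2) = 11.000
axis y: (-0.500 − -1/2) / (3/2) = 0.000
axis θ: (-46.000 − 2) / (2) = -24.000


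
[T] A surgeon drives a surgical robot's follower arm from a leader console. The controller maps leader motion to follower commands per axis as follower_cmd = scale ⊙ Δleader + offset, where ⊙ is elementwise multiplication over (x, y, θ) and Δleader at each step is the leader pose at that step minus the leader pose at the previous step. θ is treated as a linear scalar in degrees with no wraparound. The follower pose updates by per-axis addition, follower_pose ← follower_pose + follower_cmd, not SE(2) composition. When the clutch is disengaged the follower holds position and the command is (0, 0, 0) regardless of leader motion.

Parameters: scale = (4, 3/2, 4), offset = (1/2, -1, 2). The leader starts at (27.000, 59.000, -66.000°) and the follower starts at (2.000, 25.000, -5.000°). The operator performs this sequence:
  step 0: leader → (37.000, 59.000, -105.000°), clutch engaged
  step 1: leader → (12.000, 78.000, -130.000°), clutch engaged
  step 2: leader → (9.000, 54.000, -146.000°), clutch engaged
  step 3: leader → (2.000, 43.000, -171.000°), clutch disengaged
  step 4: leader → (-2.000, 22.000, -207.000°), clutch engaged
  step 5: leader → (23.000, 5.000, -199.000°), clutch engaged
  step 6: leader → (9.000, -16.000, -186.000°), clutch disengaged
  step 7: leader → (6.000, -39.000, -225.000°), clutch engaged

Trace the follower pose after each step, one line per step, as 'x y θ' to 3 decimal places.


42.500 24.000 -159.000
-57.000 51.500 -257.000
-68.500 14.500 -319.000
-68.500 14.500 -319.000
-84.000 -18.000 -461.000
16.500 -44.500 -427.000
16.500 -44.500 -427.000
5.000 -80.000 -581.000

step 0: Δleader=(10.000, 0.000, -39.000°), engaged; cmd=(40.500, -1.000, -154.000°) → follower=(42.500, 24.000, -159.000°)
step 1: Δleader=(-25.000, 19.000, -25.000°), engaged; cmd=(-99.500, 27.500, -98.000°) → follower=(-57.000, 51.500, -257.000°)
step 2: Δleader=(-3.000, -24.000, -16.000°), engaged; cmd=(-11.500, -37.000, -62.000°) → follower=(-68.500, 14.500, -319.000°)
step 3: Δleader=(-7.000, -11.000, -25.000°), disengaged; cmd=(0,0,0) → follower holds at (-68.500, 14.500, -319.000°)
step 4: Δleader=(-4.000, -21.000, -36.000°), engaged; cmd=(-15.500, -32.500, -142.000°) → follower=(-84.000, -18.000, -461.000°)
step 5: Δleader=(25.000, -17.000, 8.000°), engaged; cmd=(100.500, -26.500, 34.000°) → follower=(16.500, -44.500, -427.000°)
step 6: Δleader=(-14.000, -21.000, 13.000°), disengaged; cmd=(0,0,0) → follower holds at (16.500, -44.500, -427.000°)
step 7: Δleader=(-3.000, -23.000, -39.000°), engaged; cmd=(-11.500, -35.500, -154.000°) → follower=(5.000, -80.000, -581.000°)


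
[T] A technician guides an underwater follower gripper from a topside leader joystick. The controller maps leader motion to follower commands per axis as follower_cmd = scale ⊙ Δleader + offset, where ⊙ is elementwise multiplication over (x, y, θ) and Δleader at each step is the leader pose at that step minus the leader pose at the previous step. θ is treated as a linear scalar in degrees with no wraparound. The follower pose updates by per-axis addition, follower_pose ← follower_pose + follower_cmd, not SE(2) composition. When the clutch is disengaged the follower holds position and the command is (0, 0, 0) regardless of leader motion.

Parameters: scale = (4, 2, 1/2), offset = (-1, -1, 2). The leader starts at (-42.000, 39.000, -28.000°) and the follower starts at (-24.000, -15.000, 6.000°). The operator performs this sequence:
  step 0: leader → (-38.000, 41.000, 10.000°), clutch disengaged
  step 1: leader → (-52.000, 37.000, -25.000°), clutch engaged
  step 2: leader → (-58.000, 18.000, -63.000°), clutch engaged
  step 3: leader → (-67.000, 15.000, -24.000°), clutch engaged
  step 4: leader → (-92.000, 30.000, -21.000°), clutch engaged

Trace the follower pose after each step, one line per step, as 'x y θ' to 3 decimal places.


-24.000 -15.000 6.000
-81.000 -24.000 -9.500
-106.000 -63.000 -26.500
-143.000 -70.000 -5.000
-244.000 -41.000 -1.500

step 0: Δleader=(4.000, 2.000, 38.000°), disengaged; cmd=(0,0,0) → follower holds at (-24.000, -15.000, 6.000°)
step 1: Δleader=(-14.000, -4.000, -35.000°), engaged; cmd=(-57.000, -9.000, -15.500°) → follower=(-81.000, -24.000, -9.500°)
step 2: Δleader=(-6.000, -19.000, -38.000°), engaged; cmd=(-25.000, -39.000, -17.000°) → follower=(-106.000, -63.000, -26.500°)
step 3: Δleader=(-9.000, -3.000, 39.000°), engaged; cmd=(-37.000, -7.000, 21.500°) → follower=(-143.000, -70.000, -5.000°)
step 4: Δleader=(-25.000, 15.000, 3.000°), engaged; cmd=(-101.000, 29.000, 3.500°) → follower=(-244.000, -41.000, -1.500°)


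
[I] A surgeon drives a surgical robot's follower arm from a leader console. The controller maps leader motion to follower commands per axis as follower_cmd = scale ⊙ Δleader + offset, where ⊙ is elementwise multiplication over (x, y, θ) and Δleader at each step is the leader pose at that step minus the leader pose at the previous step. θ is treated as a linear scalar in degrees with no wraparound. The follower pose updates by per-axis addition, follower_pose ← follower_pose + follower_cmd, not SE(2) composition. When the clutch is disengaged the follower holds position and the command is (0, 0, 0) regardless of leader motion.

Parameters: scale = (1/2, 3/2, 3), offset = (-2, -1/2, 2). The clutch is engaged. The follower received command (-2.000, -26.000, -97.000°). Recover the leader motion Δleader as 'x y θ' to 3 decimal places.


axis x: (-2.000 − -2) / (1/2) = 0.000
axis y: (-26.000 − -1/2) / (3/2) = -17.000
axis θ: (-97.000 − 2) / (3) = -33.000

0.000 -17.000 -33.000


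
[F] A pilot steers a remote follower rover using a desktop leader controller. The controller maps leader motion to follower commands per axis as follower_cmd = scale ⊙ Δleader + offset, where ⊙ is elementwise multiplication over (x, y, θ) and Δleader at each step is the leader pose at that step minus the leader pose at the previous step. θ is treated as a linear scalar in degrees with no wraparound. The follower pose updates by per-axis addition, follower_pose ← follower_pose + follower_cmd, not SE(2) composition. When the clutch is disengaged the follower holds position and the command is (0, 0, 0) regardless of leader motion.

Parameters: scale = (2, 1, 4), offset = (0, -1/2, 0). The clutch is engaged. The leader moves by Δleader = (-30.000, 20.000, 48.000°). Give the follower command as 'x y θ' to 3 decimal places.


-60.000 19.500 192.000

axis x: 2·-30.000 + 0 = -60.000
axis y: 1·20.000 + -1/2 = 19.500
axis θ: 4·48.000 + 0 = 192.000


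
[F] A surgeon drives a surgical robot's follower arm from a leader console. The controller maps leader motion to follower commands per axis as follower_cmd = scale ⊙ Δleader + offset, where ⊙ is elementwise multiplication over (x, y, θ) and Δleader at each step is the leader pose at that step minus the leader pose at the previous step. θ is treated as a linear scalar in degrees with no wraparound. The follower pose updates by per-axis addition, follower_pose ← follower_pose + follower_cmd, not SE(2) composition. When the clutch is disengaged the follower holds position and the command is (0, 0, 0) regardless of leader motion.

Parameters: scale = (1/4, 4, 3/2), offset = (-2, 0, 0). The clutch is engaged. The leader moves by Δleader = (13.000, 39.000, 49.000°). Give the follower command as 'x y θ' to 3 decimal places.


axis x: 1/4·13.000 + -2 = 1.250
axis y: 4·39.000 + 0 = 156.000
axis θ: 3/2·49.000 + 0 = 73.500

1.250 156.000 73.500


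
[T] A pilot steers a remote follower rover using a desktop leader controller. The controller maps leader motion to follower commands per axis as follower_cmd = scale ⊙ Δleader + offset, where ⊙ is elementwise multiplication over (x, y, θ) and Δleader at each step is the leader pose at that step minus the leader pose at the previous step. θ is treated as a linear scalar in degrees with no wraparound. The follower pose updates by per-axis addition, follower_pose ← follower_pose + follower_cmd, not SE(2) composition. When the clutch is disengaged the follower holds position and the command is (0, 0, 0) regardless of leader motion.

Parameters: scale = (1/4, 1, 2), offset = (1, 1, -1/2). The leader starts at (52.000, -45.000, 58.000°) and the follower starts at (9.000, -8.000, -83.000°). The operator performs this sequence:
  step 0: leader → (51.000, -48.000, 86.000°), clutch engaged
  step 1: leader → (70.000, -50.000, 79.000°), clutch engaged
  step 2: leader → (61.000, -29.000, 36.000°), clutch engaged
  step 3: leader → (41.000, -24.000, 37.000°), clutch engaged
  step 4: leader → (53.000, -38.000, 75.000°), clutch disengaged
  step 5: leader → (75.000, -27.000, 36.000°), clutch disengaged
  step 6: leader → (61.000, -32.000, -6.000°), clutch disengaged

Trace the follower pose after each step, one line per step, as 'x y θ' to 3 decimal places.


9.750 -10.000 -27.500
15.500 -11.000 -42.000
14.250 11.000 -128.500
10.250 17.000 -127.000
10.250 17.000 -127.000
10.250 17.000 -127.000
10.250 17.000 -127.000

step 0: Δleader=(-1.000, -3.000, 28.000°), engaged; cmd=(0.750, -2.000, 55.500°) → follower=(9.750, -10.000, -27.500°)
step 1: Δleader=(19.000, -2.000, -7.000°), engaged; cmd=(5.750, -1.000, -14.500°) → follower=(15.500, -11.000, -42.000°)
step 2: Δleader=(-9.000, 21.000, -43.000°), engaged; cmd=(-1.250, 22.000, -86.500°) → follower=(14.250, 11.000, -128.500°)
step 3: Δleader=(-20.000, 5.000, 1.000°), engaged; cmd=(-4.000, 6.000, 1.500°) → follower=(10.250, 17.000, -127.000°)
step 4: Δleader=(12.000, -14.000, 38.000°), disengaged; cmd=(0,0,0) → follower holds at (10.250, 17.000, -127.000°)
step 5: Δleader=(22.000, 11.000, -39.000°), disengaged; cmd=(0,0,0) → follower holds at (10.250, 17.000, -127.000°)
step 6: Δleader=(-14.000, -5.000, -42.000°), disengaged; cmd=(0,0,0) → follower holds at (10.250, 17.000, -127.000°)


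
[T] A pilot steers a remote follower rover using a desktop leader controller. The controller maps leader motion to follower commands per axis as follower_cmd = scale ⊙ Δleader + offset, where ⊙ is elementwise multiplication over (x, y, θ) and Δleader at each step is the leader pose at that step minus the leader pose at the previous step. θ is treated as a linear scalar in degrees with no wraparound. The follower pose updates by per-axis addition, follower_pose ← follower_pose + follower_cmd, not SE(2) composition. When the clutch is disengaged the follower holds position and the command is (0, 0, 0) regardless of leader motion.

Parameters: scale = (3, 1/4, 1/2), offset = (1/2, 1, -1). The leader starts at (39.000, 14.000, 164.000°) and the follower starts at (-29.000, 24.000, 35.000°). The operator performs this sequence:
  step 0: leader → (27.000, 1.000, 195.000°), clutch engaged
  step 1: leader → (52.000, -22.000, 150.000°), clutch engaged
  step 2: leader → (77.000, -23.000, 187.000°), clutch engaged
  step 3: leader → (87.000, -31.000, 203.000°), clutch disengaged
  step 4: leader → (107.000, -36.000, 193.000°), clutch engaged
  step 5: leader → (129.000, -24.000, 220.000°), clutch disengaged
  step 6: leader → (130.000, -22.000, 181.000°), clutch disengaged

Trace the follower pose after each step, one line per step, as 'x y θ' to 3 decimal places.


step 0: Δleader=(-12.000, -13.000, 31.000°), engaged; cmd=(-35.500, -2.250, 14.500°) → follower=(-64.500, 21.750, 49.500°)
step 1: Δleader=(25.000, -23.000, -45.000°), engaged; cmd=(75.500, -4.750, -23.500°) → follower=(11.000, 17.000, 26.000°)
step 2: Δleader=(25.000, -1.000, 37.000°), engaged; cmd=(75.500, 0.750, 17.500°) → follower=(86.500, 17.750, 43.500°)
step 3: Δleader=(10.000, -8.000, 16.000°), disengaged; cmd=(0,0,0) → follower holds at (86.500, 17.750, 43.500°)
step 4: Δleader=(20.000, -5.000, -10.000°), engaged; cmd=(60.500, -0.250, -6.000°) → follower=(147.000, 17.500, 37.500°)
step 5: Δleader=(22.000, 12.000, 27.000°), disengaged; cmd=(0,0,0) → follower holds at (147.000, 17.500, 37.500°)
step 6: Δleader=(1.000, 2.000, -39.000°), disengaged; cmd=(0,0,0) → follower holds at (147.000, 17.500, 37.500°)

-64.500 21.750 49.500
11.000 17.000 26.000
86.500 17.750 43.500
86.500 17.750 43.500
147.000 17.500 37.500
147.000 17.500 37.500
147.000 17.500 37.500


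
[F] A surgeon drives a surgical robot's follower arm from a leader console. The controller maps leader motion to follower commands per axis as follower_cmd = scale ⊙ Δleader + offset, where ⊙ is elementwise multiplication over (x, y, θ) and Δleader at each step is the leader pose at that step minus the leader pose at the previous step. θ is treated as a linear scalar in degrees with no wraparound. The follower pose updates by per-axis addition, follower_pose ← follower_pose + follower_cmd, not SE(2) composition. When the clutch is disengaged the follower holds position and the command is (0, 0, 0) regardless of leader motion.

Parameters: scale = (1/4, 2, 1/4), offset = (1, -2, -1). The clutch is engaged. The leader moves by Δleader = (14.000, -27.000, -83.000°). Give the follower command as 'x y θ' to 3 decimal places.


4.500 -56.000 -21.750

axis x: 1/4·14.000 + 1 = 4.500
axis y: 2·-27.000 + -2 = -56.000
axis θ: 1/4·-83.000 + -1 = -21.750


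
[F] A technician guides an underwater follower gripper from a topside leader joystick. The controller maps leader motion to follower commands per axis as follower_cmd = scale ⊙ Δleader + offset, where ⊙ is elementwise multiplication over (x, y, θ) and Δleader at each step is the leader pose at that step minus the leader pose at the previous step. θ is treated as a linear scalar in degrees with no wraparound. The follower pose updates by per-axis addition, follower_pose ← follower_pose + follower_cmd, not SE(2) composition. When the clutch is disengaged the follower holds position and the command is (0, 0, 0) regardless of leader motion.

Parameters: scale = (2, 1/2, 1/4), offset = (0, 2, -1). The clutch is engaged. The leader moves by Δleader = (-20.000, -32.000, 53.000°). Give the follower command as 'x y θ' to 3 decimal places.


-40.000 -14.000 12.250

axis x: 2·-20.000 + 0 = -40.000
axis y: 1/2·-32.000 + 2 = -14.000
axis θ: 1/4·53.000 + -1 = 12.250


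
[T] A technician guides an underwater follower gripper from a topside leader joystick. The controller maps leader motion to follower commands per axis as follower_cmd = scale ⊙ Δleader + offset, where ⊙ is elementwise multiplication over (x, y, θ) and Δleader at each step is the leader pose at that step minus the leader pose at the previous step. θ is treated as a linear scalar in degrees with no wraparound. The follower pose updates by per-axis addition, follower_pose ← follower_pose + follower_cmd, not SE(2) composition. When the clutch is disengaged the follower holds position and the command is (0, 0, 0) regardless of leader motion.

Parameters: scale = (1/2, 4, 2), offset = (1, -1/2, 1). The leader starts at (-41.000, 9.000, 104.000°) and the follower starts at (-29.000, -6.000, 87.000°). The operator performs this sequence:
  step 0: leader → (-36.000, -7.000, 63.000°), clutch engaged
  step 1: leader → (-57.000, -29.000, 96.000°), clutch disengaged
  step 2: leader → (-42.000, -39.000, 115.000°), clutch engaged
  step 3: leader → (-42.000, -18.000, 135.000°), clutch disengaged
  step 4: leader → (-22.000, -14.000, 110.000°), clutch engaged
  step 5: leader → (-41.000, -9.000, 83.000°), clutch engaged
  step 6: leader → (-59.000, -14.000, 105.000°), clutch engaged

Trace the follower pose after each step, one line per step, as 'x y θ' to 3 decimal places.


step 0: Δleader=(5.000, -16.000, -41.000°), engaged; cmd=(3.500, -64.500, -81.000°) → follower=(-25.500, -70.500, 6.000°)
step 1: Δleader=(-21.000, -22.000, 33.000°), disengaged; cmd=(0,0,0) → follower holds at (-25.500, -70.500, 6.000°)
step 2: Δleader=(15.000, -10.000, 19.000°), engaged; cmd=(8.500, -40.500, 39.000°) → follower=(-17.000, -111.000, 45.000°)
step 3: Δleader=(0.000, 21.000, 20.000°), disengaged; cmd=(0,0,0) → follower holds at (-17.000, -111.000, 45.000°)
step 4: Δleader=(20.000, 4.000, -25.000°), engaged; cmd=(11.000, 15.500, -49.000°) → follower=(-6.000, -95.500, -4.000°)
step 5: Δleader=(-19.000, 5.000, -27.000°), engaged; cmd=(-8.500, 19.500, -53.000°) → follower=(-14.500, -76.000, -57.000°)
step 6: Δleader=(-18.000, -5.000, 22.000°), engaged; cmd=(-8.000, -20.500, 45.000°) → follower=(-22.500, -96.500, -12.000°)

-25.500 -70.500 6.000
-25.500 -70.500 6.000
-17.000 -111.000 45.000
-17.000 -111.000 45.000
-6.000 -95.500 -4.000
-14.500 -76.000 -57.000
-22.500 -96.500 -12.000
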